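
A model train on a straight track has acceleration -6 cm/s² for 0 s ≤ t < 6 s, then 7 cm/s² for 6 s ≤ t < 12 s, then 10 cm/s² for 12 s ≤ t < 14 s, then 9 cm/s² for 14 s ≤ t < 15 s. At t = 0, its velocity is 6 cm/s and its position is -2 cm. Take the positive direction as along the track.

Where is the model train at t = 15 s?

-47.5 cm

On each constant-a segment, Δv = aΔt and Δx = v₀Δt + ½aΔt²; chain segment to segment.
0–6 s: v starts 6 cm/s; Δx = 6·6 + ½·-6·6² = -72 cm; v ends -30 cm/s.
6–12 s: v starts -30 cm/s; Δx = -30·6 + ½·7·6² = -54 cm; v ends 12 cm/s.
12–14 s: v starts 12 cm/s; Δx = 12·2 + ½·10·2² = 44 cm; v ends 32 cm/s.
14–15 s: v starts 32 cm/s; Δx = 32·1 + ½·9·1² = 36.5 cm; v ends 41 cm/s.
x(15) = -2 + Σ Δx = -47.5 cm.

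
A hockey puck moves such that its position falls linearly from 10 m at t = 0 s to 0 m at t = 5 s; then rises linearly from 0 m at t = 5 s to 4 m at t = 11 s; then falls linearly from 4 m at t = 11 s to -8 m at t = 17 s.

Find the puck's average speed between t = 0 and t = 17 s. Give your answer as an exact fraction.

Average speed = (total path length)/(elapsed time); on a piecewise-linear x-t graph the path length is Σ|Δx|.
0–5 s: |Δx| = |0 − 10| = 10 m
5–11 s: |Δx| = |4 − 0| = 4 m
11–17 s: |Δx| = |-8 − 4| = 12 m
Total path = 26 m; average speed = 26/17 = 26/17 m/s.

26/17 m/s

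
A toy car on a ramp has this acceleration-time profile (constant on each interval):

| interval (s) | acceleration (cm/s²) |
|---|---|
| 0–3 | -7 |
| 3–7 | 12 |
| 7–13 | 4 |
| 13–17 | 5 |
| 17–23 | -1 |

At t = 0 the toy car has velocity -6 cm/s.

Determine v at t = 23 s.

59 cm/s

Δv equals the area under the a-t graph; then v = v₀ + Δv.
0–3 s: -7 × 3 = -21 cm/s
3–7 s: 12 × 4 = 48 cm/s
7–13 s: 4 × 6 = 24 cm/s
13–17 s: 5 × 4 = 20 cm/s
17–23 s: -1 × 6 = -6 cm/s
Δv = 65 cm/s, so v(23) = -6 + (65) = 59 cm/s.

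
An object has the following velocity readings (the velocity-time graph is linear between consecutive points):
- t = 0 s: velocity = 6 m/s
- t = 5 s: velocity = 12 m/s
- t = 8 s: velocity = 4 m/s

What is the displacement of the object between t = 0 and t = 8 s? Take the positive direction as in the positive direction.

Displacement is the signed area under the v-t curve.
0–5 s: ½(6 + 12)(5) = 45 m
5–8 s: ½(12 + 4)(3) = 24 m
Net displacement = 69 m

69 m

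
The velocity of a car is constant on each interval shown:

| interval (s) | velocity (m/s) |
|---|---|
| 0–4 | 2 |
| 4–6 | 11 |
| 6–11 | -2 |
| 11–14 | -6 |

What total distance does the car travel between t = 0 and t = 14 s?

Total distance travelled is ∫|v| dt — sum the magnitudes of each area piece.
0–4 s: |2| × 4 = 8 m
4–6 s: |11| × 2 = 22 m
6–11 s: |-2| × 5 = 10 m
11–14 s: |-6| × 3 = 18 m
Total distance = 58 m

58 m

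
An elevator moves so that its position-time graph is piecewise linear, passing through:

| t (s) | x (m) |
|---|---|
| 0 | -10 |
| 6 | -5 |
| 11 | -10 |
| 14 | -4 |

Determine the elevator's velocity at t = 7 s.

Velocity is the slope of the x-t graph on 6–11 s: (-10 − -5)/(11 − 6) = -1 m/s.

-1 m/s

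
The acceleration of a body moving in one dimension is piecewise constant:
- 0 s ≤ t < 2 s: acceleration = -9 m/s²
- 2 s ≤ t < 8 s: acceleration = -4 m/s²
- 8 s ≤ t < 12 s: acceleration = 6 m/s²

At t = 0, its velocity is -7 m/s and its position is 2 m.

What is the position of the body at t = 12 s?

-400 m

On each constant-a segment, Δv = aΔt and Δx = v₀Δt + ½aΔt²; chain segment to segment.
0–2 s: v starts -7 m/s; Δx = -7·2 + ½·-9·2² = -32 m; v ends -25 m/s.
2–8 s: v starts -25 m/s; Δx = -25·6 + ½·-4·6² = -222 m; v ends -49 m/s.
8–12 s: v starts -49 m/s; Δx = -49·4 + ½·6·4² = -148 m; v ends -25 m/s.
x(12) = 2 + Σ Δx = -400 m.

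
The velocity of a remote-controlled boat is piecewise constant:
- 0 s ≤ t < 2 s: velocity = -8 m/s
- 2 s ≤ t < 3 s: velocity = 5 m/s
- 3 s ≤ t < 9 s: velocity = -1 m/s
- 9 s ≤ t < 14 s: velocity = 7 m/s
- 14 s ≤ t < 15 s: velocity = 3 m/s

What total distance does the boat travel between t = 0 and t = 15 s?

Total distance travelled is ∫|v| dt — sum the magnitudes of each area piece.
0–2 s: |-8| × 2 = 16 m
2–3 s: |5| × 1 = 5 m
3–9 s: |-1| × 6 = 6 m
9–14 s: |7| × 5 = 35 m
14–15 s: |3| × 1 = 3 m
Total distance = 65 m

65 m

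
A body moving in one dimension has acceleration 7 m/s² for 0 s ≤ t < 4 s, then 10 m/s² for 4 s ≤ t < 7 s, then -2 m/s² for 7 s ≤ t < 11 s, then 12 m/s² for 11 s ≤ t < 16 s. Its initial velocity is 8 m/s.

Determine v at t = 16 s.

Δv equals the area under the a-t graph; then v = v₀ + Δv.
0–4 s: 7 × 4 = 28 m/s
4–7 s: 10 × 3 = 30 m/s
7–11 s: -2 × 4 = -8 m/s
11–16 s: 12 × 5 = 60 m/s
Δv = 110 m/s, so v(16) = 8 + (110) = 118 m/s.

118 m/s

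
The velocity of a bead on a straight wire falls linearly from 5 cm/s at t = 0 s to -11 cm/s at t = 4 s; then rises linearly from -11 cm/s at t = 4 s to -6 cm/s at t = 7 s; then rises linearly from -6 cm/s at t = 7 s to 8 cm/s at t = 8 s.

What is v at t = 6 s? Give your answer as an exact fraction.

-23/3 cm/s

On 4–7 s the graph is linear from -11 to -6 cm/s: v(6) = -11 + (-6 − -11)·(6 − 4)/(7 − 4) = -23/3 cm/s.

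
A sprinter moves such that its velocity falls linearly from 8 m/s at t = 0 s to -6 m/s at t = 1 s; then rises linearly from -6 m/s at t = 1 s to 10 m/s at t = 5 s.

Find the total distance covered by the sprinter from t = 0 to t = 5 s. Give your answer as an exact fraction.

Distance (not displacement) is the total path length: add the absolute areas under v-t.
0–1 s: v = 0 at t = 4/7 s; triangle areas 16/7 + 9/7 = 25/7 m
1–5 s: v = 0 at t = 2.5 s; triangle areas 4.5 + 12.5 = 17 m
Total distance = 144/7 m

144/7 m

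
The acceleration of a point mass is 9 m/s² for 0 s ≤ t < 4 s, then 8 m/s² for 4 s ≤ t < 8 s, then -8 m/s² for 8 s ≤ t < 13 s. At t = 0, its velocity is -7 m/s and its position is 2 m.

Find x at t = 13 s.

431 m

On each constant-a segment, Δv = aΔt and Δx = v₀Δt + ½aΔt²; chain segment to segment.
0–4 s: v starts -7 m/s; Δx = -7·4 + ½·9·4² = 44 m; v ends 29 m/s.
4–8 s: v starts 29 m/s; Δx = 29·4 + ½·8·4² = 180 m; v ends 61 m/s.
8–13 s: v starts 61 m/s; Δx = 61·5 + ½·-8·5² = 205 m; v ends 21 m/s.
x(13) = 2 + Σ Δx = 431 m.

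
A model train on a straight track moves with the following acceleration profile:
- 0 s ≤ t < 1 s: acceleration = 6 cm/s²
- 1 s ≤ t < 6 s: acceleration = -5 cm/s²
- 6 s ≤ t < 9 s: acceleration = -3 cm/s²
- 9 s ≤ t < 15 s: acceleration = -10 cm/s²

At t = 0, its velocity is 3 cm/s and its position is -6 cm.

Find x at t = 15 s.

-409 cm

On each constant-a segment, Δv = aΔt and Δx = v₀Δt + ½aΔt²; chain segment to segment.
0–1 s: v starts 3 cm/s; Δx = 3·1 + ½·6·1² = 6 cm; v ends 9 cm/s.
1–6 s: v starts 9 cm/s; Δx = 9·5 + ½·-5·5² = -17.5 cm; v ends -16 cm/s.
6–9 s: v starts -16 cm/s; Δx = -16·3 + ½·-3·3² = -61.5 cm; v ends -25 cm/s.
9–15 s: v starts -25 cm/s; Δx = -25·6 + ½·-10·6² = -330 cm; v ends -85 cm/s.
x(15) = -6 + Σ Δx = -409 cm.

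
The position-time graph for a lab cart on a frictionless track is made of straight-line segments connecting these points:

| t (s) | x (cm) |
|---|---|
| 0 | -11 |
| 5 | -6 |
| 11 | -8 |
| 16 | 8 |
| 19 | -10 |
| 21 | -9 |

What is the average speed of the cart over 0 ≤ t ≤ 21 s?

2 cm/s

Average speed = (total path length)/(elapsed time); on a piecewise-linear x-t graph the path length is Σ|Δx|.
0–5 s: |Δx| = |-6 − -11| = 5 cm
5–11 s: |Δx| = |-8 − -6| = 2 cm
11–16 s: |Δx| = |8 − -8| = 16 cm
16–19 s: |Δx| = |-10 − 8| = 18 cm
19–21 s: |Δx| = |-9 − -10| = 1 cm
Total path = 42 cm; average speed = 42/21 = 2 cm/s.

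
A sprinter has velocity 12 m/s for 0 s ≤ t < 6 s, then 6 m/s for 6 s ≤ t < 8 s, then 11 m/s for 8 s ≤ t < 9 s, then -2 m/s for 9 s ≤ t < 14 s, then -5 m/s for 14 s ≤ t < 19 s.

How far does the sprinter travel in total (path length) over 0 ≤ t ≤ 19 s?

Distance (not displacement) is the total path length: add the absolute areas under v-t.
0–6 s: |12| × 6 = 72 m
6–8 s: |6| × 2 = 12 m
8–9 s: |11| × 1 = 11 m
9–14 s: |-2| × 5 = 10 m
14–19 s: |-5| × 5 = 25 m
Total distance = 130 m

130 m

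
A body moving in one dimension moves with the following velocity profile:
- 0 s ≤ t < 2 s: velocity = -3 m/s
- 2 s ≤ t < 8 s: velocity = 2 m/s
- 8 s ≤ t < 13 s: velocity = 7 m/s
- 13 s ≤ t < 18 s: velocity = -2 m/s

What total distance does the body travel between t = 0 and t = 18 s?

63 m

Distance (not displacement) is the total path length: add the absolute areas under v-t.
0–2 s: |-3| × 2 = 6 m
2–8 s: |2| × 6 = 12 m
8–13 s: |7| × 5 = 35 m
13–18 s: |-2| × 5 = 10 m
Total distance = 63 m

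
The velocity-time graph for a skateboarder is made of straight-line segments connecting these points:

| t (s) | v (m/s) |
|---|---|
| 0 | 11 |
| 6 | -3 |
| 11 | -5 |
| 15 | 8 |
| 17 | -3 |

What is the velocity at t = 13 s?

On 11–15 s the graph is linear from -5 to 8 m/s: v(13) = -5 + (8 − -5)·(13 − 11)/(15 − 11) = 1.5 m/s.

1.5 m/s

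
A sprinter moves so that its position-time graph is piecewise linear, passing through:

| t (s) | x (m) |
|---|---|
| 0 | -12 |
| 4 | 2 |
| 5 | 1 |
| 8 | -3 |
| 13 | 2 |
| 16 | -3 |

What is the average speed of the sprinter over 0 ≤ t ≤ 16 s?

Average speed = (total path length)/(elapsed time); on a piecewise-linear x-t graph the path length is Σ|Δx|.
0–4 s: |Δx| = |2 − -12| = 14 m
4–5 s: |Δx| = |1 − 2| = 1 m
5–8 s: |Δx| = |-3 − 1| = 4 m
8–13 s: |Δx| = |2 − -3| = 5 m
13–16 s: |Δx| = |-3 − 2| = 5 m
Total path = 29 m; average speed = 29/16 = 1.8125 m/s.

1.8125 m/s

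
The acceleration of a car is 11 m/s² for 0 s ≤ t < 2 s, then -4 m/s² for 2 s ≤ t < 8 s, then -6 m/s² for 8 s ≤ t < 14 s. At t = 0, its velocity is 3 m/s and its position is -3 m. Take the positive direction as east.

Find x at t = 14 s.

On each constant-a segment, Δv = aΔt and Δx = v₀Δt + ½aΔt²; chain segment to segment.
0–2 s: v starts 3 m/s; Δx = 3·2 + ½·11·2² = 28 m; v ends 25 m/s.
2–8 s: v starts 25 m/s; Δx = 25·6 + ½·-4·6² = 78 m; v ends 1 m/s.
8–14 s: v starts 1 m/s; Δx = 1·6 + ½·-6·6² = -102 m; v ends -35 m/s.
x(14) = -3 + Σ Δx = 1 m.

1 m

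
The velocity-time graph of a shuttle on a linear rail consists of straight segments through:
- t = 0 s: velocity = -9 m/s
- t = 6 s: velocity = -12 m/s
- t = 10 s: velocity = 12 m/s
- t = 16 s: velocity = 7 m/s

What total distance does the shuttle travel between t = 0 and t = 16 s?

144 m

Distance (not displacement) is the total path length: add the absolute areas under v-t.
0–6 s: |½(-9 + -12)(6)| = 63 m
6–10 s: v = 0 at t = 8 s; triangle areas 12 + 12 = 24 m
10–16 s: |½(12 + 7)(6)| = 57 m
Total distance = 144 m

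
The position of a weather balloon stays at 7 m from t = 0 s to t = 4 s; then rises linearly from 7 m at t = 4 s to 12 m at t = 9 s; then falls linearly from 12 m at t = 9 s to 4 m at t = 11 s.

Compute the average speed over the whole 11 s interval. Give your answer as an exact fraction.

Average speed = (total path length)/(elapsed time); on a piecewise-linear x-t graph the path length is Σ|Δx|.
0–4 s: |Δx| = |7 − 7| = 0 m
4–9 s: |Δx| = |12 − 7| = 5 m
9–11 s: |Δx| = |4 − 12| = 8 m
Total path = 13 m; average speed = 13/11 = 13/11 m/s.

13/11 m/s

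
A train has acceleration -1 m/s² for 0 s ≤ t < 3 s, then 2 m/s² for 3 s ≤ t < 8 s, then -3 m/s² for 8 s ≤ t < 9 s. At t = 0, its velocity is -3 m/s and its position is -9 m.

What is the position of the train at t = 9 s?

On each constant-a segment, Δv = aΔt and Δx = v₀Δt + ½aΔt²; chain segment to segment.
0–3 s: v starts -3 m/s; Δx = -3·3 + ½·-1·3² = -13.5 m; v ends -6 m/s.
3–8 s: v starts -6 m/s; Δx = -6·5 + ½·2·5² = -5 m; v ends 4 m/s.
8–9 s: v starts 4 m/s; Δx = 4·1 + ½·-3·1² = 2.5 m; v ends 1 m/s.
x(9) = -9 + Σ Δx = -25 m.

-25 m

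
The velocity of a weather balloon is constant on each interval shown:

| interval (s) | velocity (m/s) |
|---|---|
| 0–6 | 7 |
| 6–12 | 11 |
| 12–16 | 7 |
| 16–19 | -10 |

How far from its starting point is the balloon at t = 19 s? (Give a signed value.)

Net displacement equals the area under the velocity-time graph (areas below the axis count negative).
0–6 s: 7 × 6 = 42 m
6–12 s: 11 × 6 = 66 m
12–16 s: 7 × 4 = 28 m
16–19 s: -10 × 3 = -30 m
Net displacement = 106 m

106 m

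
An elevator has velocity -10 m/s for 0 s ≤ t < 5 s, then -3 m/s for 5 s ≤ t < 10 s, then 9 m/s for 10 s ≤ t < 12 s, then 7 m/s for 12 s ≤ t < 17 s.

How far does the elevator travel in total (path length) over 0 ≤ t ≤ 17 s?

Distance (not displacement) is the total path length: add the absolute areas under v-t.
0–5 s: |-10| × 5 = 50 m
5–10 s: |-3| × 5 = 15 m
10–12 s: |9| × 2 = 18 m
12–17 s: |7| × 5 = 35 m
Total distance = 118 m

118 m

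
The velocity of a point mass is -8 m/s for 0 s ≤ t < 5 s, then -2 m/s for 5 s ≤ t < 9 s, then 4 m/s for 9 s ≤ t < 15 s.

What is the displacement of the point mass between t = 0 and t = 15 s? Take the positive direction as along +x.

Net displacement equals the area under the velocity-time graph (areas below the axis count negative).
0–5 s: -8 × 5 = -40 m
5–9 s: -2 × 4 = -8 m
9–15 s: 4 × 6 = 24 m
Net displacement = -24 m

-24 m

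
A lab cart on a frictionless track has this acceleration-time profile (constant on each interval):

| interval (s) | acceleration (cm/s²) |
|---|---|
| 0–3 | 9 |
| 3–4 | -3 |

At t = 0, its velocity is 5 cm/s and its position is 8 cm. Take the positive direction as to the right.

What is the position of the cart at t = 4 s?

94 cm

On each constant-a segment, Δv = aΔt and Δx = v₀Δt + ½aΔt²; chain segment to segment.
0–3 s: v starts 5 cm/s; Δx = 5·3 + ½·9·3² = 55.5 cm; v ends 32 cm/s.
3–4 s: v starts 32 cm/s; Δx = 32·1 + ½·-3·1² = 30.5 cm; v ends 29 cm/s.
x(4) = 8 + Σ Δx = 94 cm.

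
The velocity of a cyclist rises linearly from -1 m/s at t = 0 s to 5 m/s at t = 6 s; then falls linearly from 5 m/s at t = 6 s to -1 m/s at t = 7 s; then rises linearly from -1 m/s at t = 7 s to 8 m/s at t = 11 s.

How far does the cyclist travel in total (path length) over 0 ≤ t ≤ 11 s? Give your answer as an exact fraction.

533/18 m

Distance (not displacement) is the total path length: add the absolute areas under v-t.
0–6 s: v = 0 at t = 1 s; triangle areas 0.5 + 12.5 = 13 m
6–7 s: v = 0 at t = 41/6 s; triangle areas 25/12 + 1/12 = 13/6 m
7–11 s: v = 0 at t = 67/9 s; triangle areas 2/9 + 128/9 = 130/9 m
Total distance = 533/18 m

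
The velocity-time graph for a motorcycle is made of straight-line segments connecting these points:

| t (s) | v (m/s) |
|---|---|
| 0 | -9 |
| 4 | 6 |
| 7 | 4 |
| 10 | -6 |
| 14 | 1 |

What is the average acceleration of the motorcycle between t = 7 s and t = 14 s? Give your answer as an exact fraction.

Average acceleration = Δv/Δt = (1 − 4)/(14 − 7) = -3/7 m/s².

-3/7 m/s²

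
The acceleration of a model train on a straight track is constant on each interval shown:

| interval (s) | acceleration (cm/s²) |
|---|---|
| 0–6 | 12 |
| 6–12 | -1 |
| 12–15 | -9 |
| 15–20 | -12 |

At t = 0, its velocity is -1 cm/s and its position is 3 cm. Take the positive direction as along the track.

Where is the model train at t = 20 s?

815.5 cm

On each constant-a segment, Δv = aΔt and Δx = v₀Δt + ½aΔt²; chain segment to segment.
0–6 s: v starts -1 cm/s; Δx = -1·6 + ½·12·6² = 210 cm; v ends 71 cm/s.
6–12 s: v starts 71 cm/s; Δx = 71·6 + ½·-1·6² = 408 cm; v ends 65 cm/s.
12–15 s: v starts 65 cm/s; Δx = 65·3 + ½·-9·3² = 154.5 cm; v ends 38 cm/s.
15–20 s: v starts 38 cm/s; Δx = 38·5 + ½·-12·5² = 40 cm; v ends -22 cm/s.
x(20) = 3 + Σ Δx = 815.5 cm.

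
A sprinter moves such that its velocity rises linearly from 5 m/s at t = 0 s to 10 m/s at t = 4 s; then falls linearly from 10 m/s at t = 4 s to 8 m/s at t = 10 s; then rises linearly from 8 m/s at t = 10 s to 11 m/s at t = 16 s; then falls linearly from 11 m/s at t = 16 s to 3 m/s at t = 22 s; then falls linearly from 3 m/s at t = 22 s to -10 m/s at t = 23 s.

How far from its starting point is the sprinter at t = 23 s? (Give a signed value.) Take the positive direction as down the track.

Displacement is the signed area under the v-t curve.
0–4 s: ½(5 + 10)(4) = 30 m
4–10 s: ½(10 + 8)(6) = 54 m
10–16 s: ½(8 + 11)(6) = 57 m
16–22 s: ½(11 + 3)(6) = 42 m
22–23 s: ½(3 + -10)(1) = -3.5 m
Net displacement = 179.5 m

179.5 m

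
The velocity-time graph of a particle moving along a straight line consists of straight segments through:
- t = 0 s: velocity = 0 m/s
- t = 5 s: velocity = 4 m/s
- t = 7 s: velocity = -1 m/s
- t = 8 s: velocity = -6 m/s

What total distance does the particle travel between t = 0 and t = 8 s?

16.9 m

Total distance travelled is ∫|v| dt — sum the magnitudes of each area piece.
0–5 s: |½(0 + 4)(5)| = 10 m
5–7 s: v = 0 at t = 6.6 s; triangle areas 3.2 + 0.2 = 3.4 m
7–8 s: |½(-1 + -6)(1)| = 3.5 m
Total distance = 16.9 m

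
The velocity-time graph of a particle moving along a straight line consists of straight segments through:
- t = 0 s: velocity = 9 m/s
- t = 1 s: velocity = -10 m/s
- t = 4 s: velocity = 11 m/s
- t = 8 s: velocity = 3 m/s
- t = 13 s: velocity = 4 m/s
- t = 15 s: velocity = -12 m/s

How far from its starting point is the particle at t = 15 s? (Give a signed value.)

38.5 m

Net displacement equals the area under the velocity-time graph (areas below the axis count negative).
0–1 s: ½(9 + -10)(1) = -0.5 m
1–4 s: ½(-10 + 11)(3) = 1.5 m
4–8 s: ½(11 + 3)(4) = 28 m
8–13 s: ½(3 + 4)(5) = 17.5 m
13–15 s: ½(4 + -12)(2) = -8 m
Net displacement = 38.5 m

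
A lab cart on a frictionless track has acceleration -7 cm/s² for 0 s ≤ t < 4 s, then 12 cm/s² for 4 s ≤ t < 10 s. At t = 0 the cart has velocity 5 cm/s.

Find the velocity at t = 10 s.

49 cm/s

Δv equals the area under the a-t graph; then v = v₀ + Δv.
0–4 s: -7 × 4 = -28 cm/s
4–10 s: 12 × 6 = 72 cm/s
Δv = 44 cm/s, so v(10) = 5 + (44) = 49 cm/s.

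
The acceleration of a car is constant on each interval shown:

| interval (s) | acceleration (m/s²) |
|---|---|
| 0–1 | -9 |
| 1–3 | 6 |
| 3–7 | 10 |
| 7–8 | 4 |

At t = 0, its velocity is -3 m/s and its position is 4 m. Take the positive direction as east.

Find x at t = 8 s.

On each constant-a segment, Δv = aΔt and Δx = v₀Δt + ½aΔt²; chain segment to segment.
0–1 s: v starts -3 m/s; Δx = -3·1 + ½·-9·1² = -7.5 m; v ends -12 m/s.
1–3 s: v starts -12 m/s; Δx = -12·2 + ½·6·2² = -12 m; v ends 0 m/s.
3–7 s: v starts 0 m/s; Δx = 0·4 + ½·10·4² = 80 m; v ends 40 m/s.
7–8 s: v starts 40 m/s; Δx = 40·1 + ½·4·1² = 42 m; v ends 44 m/s.
x(8) = 4 + Σ Δx = 106.5 m.

106.5 m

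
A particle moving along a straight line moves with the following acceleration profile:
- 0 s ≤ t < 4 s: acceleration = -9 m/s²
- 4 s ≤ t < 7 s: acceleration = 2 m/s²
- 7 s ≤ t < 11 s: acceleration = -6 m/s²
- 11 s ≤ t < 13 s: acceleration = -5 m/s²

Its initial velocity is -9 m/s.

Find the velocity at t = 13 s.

-73 m/s

Δv equals the area under the a-t graph; then v = v₀ + Δv.
0–4 s: -9 × 4 = -36 m/s
4–7 s: 2 × 3 = 6 m/s
7–11 s: -6 × 4 = -24 m/s
11–13 s: -5 × 2 = -10 m/s
Δv = -64 m/s, so v(13) = -9 + (-64) = -73 m/s.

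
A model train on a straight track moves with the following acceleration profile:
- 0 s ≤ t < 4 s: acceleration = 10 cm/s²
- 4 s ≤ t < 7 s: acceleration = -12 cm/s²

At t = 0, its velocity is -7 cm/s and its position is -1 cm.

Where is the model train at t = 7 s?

96 cm

On each constant-a segment, Δv = aΔt and Δx = v₀Δt + ½aΔt²; chain segment to segment.
0–4 s: v starts -7 cm/s; Δx = -7·4 + ½·10·4² = 52 cm; v ends 33 cm/s.
4–7 s: v starts 33 cm/s; Δx = 33·3 + ½·-12·3² = 45 cm; v ends -3 cm/s.
x(7) = -1 + Σ Δx = 96 cm.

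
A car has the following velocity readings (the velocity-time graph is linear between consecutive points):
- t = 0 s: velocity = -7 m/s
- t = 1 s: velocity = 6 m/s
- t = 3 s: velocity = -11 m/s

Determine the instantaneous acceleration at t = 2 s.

Acceleration is the slope of the v-t graph on 1–3 s: (-11 − 6)/(3 − 1) = -8.5 m/s².

-8.5 m/s²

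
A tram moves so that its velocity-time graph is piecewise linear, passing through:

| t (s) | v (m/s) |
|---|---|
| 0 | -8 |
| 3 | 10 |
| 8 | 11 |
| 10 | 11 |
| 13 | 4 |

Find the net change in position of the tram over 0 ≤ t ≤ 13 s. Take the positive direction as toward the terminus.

100 m

Displacement is the signed area under the v-t curve.
0–3 s: ½(-8 + 10)(3) = 3 m
3–8 s: ½(10 + 11)(5) = 52.5 m
8–10 s: 11 × 2 = 22 m
10–13 s: ½(11 + 4)(3) = 22.5 m
Net displacement = 100 m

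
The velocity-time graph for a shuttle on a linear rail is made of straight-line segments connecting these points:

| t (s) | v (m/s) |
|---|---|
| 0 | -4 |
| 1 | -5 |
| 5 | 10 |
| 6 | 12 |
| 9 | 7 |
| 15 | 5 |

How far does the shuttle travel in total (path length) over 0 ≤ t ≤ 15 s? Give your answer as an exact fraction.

290/3 m

Total distance travelled is ∫|v| dt — sum the magnitudes of each area piece.
0–1 s: |½(-4 + -5)(1)| = 4.5 m
1–5 s: v = 0 at t = 7/3 s; triangle areas 10/3 + 40/3 = 50/3 m
5–6 s: |½(10 + 12)(1)| = 11 m
6–9 s: |½(12 + 7)(3)| = 28.5 m
9–15 s: |½(7 + 5)(6)| = 36 m
Total distance = 290/3 m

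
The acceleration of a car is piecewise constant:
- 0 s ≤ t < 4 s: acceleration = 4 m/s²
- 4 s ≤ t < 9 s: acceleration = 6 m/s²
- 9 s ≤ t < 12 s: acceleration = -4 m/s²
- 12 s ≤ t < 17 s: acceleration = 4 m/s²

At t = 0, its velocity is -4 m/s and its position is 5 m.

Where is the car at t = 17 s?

464 m

On each constant-a segment, Δv = aΔt and Δx = v₀Δt + ½aΔt²; chain segment to segment.
0–4 s: v starts -4 m/s; Δx = -4·4 + ½·4·4² = 16 m; v ends 12 m/s.
4–9 s: v starts 12 m/s; Δx = 12·5 + ½·6·5² = 135 m; v ends 42 m/s.
9–12 s: v starts 42 m/s; Δx = 42·3 + ½·-4·3² = 108 m; v ends 30 m/s.
12–17 s: v starts 30 m/s; Δx = 30·5 + ½·4·5² = 200 m; v ends 50 m/s.
x(17) = 5 + Σ Δx = 464 m.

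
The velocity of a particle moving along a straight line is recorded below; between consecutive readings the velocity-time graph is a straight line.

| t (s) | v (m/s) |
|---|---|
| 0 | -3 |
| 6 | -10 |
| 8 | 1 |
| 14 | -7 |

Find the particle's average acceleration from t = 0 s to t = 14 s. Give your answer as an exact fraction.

-2/7 m/s²

Average acceleration = Δv/Δt = (-7 − -3)/(14 − 0) = -2/7 m/s².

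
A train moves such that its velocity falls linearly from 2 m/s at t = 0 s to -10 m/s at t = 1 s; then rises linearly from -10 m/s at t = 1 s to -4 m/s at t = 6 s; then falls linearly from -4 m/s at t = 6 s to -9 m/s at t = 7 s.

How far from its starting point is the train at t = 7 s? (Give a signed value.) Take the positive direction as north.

-45.5 m

Displacement is the signed area under the v-t curve.
0–1 s: ½(2 + -10)(1) = -4 m
1–6 s: ½(-10 + -4)(5) = -35 m
6–7 s: ½(-4 + -9)(1) = -6.5 m
Net displacement = -45.5 m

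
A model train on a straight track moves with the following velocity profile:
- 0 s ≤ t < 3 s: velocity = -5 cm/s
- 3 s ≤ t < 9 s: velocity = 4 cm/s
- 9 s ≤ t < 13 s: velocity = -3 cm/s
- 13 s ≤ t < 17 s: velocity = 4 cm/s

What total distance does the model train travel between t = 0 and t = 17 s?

Distance (not displacement) is the total path length: add the absolute areas under v-t.
0–3 s: |-5| × 3 = 15 cm
3–9 s: |4| × 6 = 24 cm
9–13 s: |-3| × 4 = 12 cm
13–17 s: |4| × 4 = 16 cm
Total distance = 67 cm

67 cm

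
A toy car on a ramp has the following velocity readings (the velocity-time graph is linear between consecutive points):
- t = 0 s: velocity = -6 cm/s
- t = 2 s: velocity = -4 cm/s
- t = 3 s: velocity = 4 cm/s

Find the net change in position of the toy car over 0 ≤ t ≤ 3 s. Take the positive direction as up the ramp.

-10 cm

Net displacement equals the area under the velocity-time graph (areas below the axis count negative).
0–2 s: ½(-6 + -4)(2) = -10 cm
2–3 s: ½(-4 + 4)(1) = 0 cm
Net displacement = -10 cm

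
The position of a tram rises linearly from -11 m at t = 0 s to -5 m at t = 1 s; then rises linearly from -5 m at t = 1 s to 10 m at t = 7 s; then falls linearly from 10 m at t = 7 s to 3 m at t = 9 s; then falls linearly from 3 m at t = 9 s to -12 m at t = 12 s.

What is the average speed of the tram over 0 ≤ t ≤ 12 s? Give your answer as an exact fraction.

Average speed = (total path length)/(elapsed time); on a piecewise-linear x-t graph the path length is Σ|Δx|.
0–1 s: |Δx| = |-5 − -11| = 6 m
1–7 s: |Δx| = |10 − -5| = 15 m
7–9 s: |Δx| = |3 − 10| = 7 m
9–12 s: |Δx| = |-12 − 3| = 15 m
Total path = 43 m; average speed = 43/12 = 43/12 m/s.

43/12 m/s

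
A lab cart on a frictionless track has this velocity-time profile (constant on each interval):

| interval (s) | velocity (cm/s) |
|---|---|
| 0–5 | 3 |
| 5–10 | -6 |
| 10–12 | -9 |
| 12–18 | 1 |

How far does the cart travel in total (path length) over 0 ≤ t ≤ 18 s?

69 cm

Distance (not displacement) is the total path length: add the absolute areas under v-t.
0–5 s: |3| × 5 = 15 cm
5–10 s: |-6| × 5 = 30 cm
10–12 s: |-9| × 2 = 18 cm
12–18 s: |1| × 6 = 6 cm
Total distance = 69 cm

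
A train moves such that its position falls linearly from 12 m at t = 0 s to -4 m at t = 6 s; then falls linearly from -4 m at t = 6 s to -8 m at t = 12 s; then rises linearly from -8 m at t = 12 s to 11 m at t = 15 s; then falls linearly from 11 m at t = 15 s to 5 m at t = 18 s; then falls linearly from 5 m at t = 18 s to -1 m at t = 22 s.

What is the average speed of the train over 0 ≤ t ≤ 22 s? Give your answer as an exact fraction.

51/22 m/s

Average speed = (total path length)/(elapsed time); on a piecewise-linear x-t graph the path length is Σ|Δx|.
0–6 s: |Δx| = |-4 − 12| = 16 m
6–12 s: |Δx| = |-8 − -4| = 4 m
12–15 s: |Δx| = |11 − -8| = 19 m
15–18 s: |Δx| = |5 − 11| = 6 m
18–22 s: |Δx| = |-1 − 5| = 6 m
Total path = 51 m; average speed = 51/22 = 51/22 m/s.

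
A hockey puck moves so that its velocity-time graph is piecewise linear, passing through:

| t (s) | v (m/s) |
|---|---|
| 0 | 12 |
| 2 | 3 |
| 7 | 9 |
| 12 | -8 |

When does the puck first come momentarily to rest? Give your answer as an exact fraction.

t = 164/17 s

v changes sign on 7–12 s (from 9 to -8); the graph is linear there, so v = 0 at t = 7 + (-9)·(12 − 7)/(-8 − 9) = 164/17 s.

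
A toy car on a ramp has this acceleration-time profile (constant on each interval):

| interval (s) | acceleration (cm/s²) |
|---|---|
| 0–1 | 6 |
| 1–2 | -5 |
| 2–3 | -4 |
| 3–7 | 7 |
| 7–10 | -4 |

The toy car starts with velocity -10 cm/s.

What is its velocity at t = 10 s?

3 cm/s

Δv equals the area under the a-t graph; then v = v₀ + Δv.
0–1 s: 6 × 1 = 6 cm/s
1–2 s: -5 × 1 = -5 cm/s
2–3 s: -4 × 1 = -4 cm/s
3–7 s: 7 × 4 = 28 cm/s
7–10 s: -4 × 3 = -12 cm/s
Δv = 13 cm/s, so v(10) = -10 + (13) = 3 cm/s.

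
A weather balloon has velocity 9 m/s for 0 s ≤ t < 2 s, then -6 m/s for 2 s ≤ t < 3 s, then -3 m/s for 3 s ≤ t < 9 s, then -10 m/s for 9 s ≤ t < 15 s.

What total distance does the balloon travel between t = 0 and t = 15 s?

102 m

Distance (not displacement) is the total path length: add the absolute areas under v-t.
0–2 s: |9| × 2 = 18 m
2–3 s: |-6| × 1 = 6 m
3–9 s: |-3| × 6 = 18 m
9–15 s: |-10| × 6 = 60 m
Total distance = 102 m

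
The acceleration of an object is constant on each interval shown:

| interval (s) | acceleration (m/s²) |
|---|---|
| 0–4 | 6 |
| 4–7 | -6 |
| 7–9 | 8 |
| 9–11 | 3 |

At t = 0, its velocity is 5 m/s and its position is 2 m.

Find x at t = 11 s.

228 m

On each constant-a segment, Δv = aΔt and Δx = v₀Δt + ½aΔt²; chain segment to segment.
0–4 s: v starts 5 m/s; Δx = 5·4 + ½·6·4² = 68 m; v ends 29 m/s.
4–7 s: v starts 29 m/s; Δx = 29·3 + ½·-6·3² = 60 m; v ends 11 m/s.
7–9 s: v starts 11 m/s; Δx = 11·2 + ½·8·2² = 38 m; v ends 27 m/s.
9–11 s: v starts 27 m/s; Δx = 27·2 + ½·3·2² = 60 m; v ends 33 m/s.
x(11) = 2 + Σ Δx = 228 m.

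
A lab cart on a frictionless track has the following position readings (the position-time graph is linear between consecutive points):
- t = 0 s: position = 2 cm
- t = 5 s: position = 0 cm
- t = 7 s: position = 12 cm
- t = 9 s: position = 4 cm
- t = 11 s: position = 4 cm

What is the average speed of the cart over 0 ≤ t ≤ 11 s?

Average speed = (total path length)/(elapsed time); on a piecewise-linear x-t graph the path length is Σ|Δx|.
0–5 s: |Δx| = |0 − 2| = 2 cm
5–7 s: |Δx| = |12 − 0| = 12 cm
7–9 s: |Δx| = |4 − 12| = 8 cm
9–11 s: |Δx| = |4 − 4| = 0 cm
Total path = 22 cm; average speed = 22/11 = 2 cm/s.

2 cm/s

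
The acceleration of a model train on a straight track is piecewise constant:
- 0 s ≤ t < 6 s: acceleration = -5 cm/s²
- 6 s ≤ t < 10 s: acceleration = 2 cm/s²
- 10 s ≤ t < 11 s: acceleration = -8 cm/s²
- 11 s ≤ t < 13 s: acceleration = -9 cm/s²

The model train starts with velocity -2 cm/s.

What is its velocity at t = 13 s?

-50 cm/s

Δv equals the area under the a-t graph; then v = v₀ + Δv.
0–6 s: -5 × 6 = -30 cm/s
6–10 s: 2 × 4 = 8 cm/s
10–11 s: -8 × 1 = -8 cm/s
11–13 s: -9 × 2 = -18 cm/s
Δv = -48 cm/s, so v(13) = -2 + (-48) = -50 cm/s.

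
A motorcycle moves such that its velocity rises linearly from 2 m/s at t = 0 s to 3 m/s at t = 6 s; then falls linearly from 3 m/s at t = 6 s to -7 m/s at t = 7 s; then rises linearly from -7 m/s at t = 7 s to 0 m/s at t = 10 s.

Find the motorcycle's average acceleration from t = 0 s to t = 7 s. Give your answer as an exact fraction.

Average acceleration = Δv/Δt = (-7 − 2)/(7 − 0) = -9/7 m/s².

-9/7 m/s²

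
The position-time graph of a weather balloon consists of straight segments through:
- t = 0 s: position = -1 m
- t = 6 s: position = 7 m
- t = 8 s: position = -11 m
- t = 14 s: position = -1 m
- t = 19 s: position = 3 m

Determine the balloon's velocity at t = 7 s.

Velocity is the slope of the x-t graph on 6–8 s: (-11 − 7)/(8 − 6) = -9 m/s.

-9 m/s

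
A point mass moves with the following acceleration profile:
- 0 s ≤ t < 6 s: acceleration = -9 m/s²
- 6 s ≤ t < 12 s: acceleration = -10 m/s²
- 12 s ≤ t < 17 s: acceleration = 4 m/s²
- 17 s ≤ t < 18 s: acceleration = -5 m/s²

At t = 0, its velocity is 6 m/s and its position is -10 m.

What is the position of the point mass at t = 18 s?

-1184.5 m

On each constant-a segment, Δv = aΔt and Δx = v₀Δt + ½aΔt²; chain segment to segment.
0–6 s: v starts 6 m/s; Δx = 6·6 + ½·-9·6² = -126 m; v ends -48 m/s.
6–12 s: v starts -48 m/s; Δx = -48·6 + ½·-10·6² = -468 m; v ends -108 m/s.
12–17 s: v starts -108 m/s; Δx = -108·5 + ½·4·5² = -490 m; v ends -88 m/s.
17–18 s: v starts -88 m/s; Δx = -88·1 + ½·-5·1² = -90.5 m; v ends -93 m/s.
x(18) = -10 + Σ Δx = -1184.5 m.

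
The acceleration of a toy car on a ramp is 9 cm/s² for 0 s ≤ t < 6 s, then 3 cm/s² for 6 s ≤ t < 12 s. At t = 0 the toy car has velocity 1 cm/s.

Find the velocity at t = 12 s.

73 cm/s

Δv equals the area under the a-t graph; then v = v₀ + Δv.
0–6 s: 9 × 6 = 54 cm/s
6–12 s: 3 × 6 = 18 cm/s
Δv = 72 cm/s, so v(12) = 1 + (72) = 73 cm/s.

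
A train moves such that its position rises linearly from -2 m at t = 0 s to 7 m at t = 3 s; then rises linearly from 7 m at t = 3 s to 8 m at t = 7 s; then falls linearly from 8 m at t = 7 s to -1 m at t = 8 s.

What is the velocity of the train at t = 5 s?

0.25 m/s

Velocity is the slope of the x-t graph on 3–7 s: (8 − 7)/(7 − 3) = 0.25 m/s.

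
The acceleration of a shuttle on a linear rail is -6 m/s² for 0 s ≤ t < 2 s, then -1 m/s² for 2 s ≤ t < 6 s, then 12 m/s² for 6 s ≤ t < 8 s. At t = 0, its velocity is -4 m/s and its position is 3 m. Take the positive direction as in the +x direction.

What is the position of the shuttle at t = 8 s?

-105 m

On each constant-a segment, Δv = aΔt and Δx = v₀Δt + ½aΔt²; chain segment to segment.
0–2 s: v starts -4 m/s; Δx = -4·2 + ½·-6·2² = -20 m; v ends -16 m/s.
2–6 s: v starts -16 m/s; Δx = -16·4 + ½·-1·4² = -72 m; v ends -20 m/s.
6–8 s: v starts -20 m/s; Δx = -20·2 + ½·12·2² = -16 m; v ends 4 m/s.
x(8) = 3 + Σ Δx = -105 m.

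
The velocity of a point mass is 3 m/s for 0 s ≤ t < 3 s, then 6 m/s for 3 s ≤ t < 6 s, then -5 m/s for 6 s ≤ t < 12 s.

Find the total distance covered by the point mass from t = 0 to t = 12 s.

57 m

Total distance travelled is ∫|v| dt — sum the magnitudes of each area piece.
0–3 s: |3| × 3 = 9 m
3–6 s: |6| × 3 = 18 m
6–12 s: |-5| × 6 = 30 m
Total distance = 57 m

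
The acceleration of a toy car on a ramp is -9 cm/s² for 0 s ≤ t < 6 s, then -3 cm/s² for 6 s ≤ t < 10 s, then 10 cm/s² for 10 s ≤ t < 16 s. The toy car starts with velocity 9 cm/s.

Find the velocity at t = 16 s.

3 cm/s

Δv equals the area under the a-t graph; then v = v₀ + Δv.
0–6 s: -9 × 6 = -54 cm/s
6–10 s: -3 × 4 = -12 cm/s
10–16 s: 10 × 6 = 60 cm/s
Δv = -6 cm/s, so v(16) = 9 + (-6) = 3 cm/s.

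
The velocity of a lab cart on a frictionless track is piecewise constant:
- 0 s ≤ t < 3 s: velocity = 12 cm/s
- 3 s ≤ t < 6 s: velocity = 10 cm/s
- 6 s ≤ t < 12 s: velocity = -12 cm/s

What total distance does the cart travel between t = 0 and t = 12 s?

138 cm

Total distance travelled is ∫|v| dt — sum the magnitudes of each area piece.
0–3 s: |12| × 3 = 36 cm
3–6 s: |10| × 3 = 30 cm
6–12 s: |-12| × 6 = 72 cm
Total distance = 138 cm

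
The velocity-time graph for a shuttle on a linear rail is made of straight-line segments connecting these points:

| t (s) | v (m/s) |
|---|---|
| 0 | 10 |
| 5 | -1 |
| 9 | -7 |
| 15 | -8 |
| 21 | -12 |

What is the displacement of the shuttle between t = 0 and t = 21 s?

-98.5 m

Displacement is the signed area under the v-t curve.
0–5 s: ½(10 + -1)(5) = 22.5 m
5–9 s: ½(-1 + -7)(4) = -16 m
9–15 s: ½(-7 + -8)(6) = -45 m
15–21 s: ½(-8 + -12)(6) = -60 m
Net displacement = -98.5 m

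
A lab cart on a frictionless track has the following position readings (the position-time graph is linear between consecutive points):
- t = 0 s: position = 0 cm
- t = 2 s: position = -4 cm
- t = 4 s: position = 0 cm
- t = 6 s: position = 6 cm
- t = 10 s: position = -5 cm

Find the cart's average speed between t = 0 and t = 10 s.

2.5 cm/s

Average speed = (total path length)/(elapsed time); on a piecewise-linear x-t graph the path length is Σ|Δx|.
0–2 s: |Δx| = |-4 − 0| = 4 cm
2–4 s: |Δx| = |0 − -4| = 4 cm
4–6 s: |Δx| = |6 − 0| = 6 cm
6–10 s: |Δx| = |-5 − 6| = 11 cm
Total path = 25 cm; average speed = 25/10 = 2.5 cm/s.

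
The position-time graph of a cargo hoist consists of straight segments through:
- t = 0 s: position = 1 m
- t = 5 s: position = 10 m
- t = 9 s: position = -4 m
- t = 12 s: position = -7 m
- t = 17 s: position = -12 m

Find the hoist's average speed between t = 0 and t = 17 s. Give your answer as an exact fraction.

31/17 m/s

Average speed = (total path length)/(elapsed time); on a piecewise-linear x-t graph the path length is Σ|Δx|.
0–5 s: |Δx| = |10 − 1| = 9 m
5–9 s: |Δx| = |-4 − 10| = 14 m
9–12 s: |Δx| = |-7 − -4| = 3 m
12–17 s: |Δx| = |-12 − -7| = 5 m
Total path = 31 m; average speed = 31/17 = 31/17 m/s.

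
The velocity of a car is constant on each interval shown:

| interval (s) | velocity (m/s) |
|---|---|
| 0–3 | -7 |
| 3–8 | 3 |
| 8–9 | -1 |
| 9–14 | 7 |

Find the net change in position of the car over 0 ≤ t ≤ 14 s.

Net displacement equals the area under the velocity-time graph (areas below the axis count negative).
0–3 s: -7 × 3 = -21 m
3–8 s: 3 × 5 = 15 m
8–9 s: -1 × 1 = -1 m
9–14 s: 7 × 5 = 35 m
Net displacement = 28 m

28 m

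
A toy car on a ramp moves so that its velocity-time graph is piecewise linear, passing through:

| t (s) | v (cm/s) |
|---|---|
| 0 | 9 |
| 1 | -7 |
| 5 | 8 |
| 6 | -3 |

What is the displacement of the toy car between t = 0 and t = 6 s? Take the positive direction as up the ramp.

5.5 cm

Net displacement equals the area under the velocity-time graph (areas below the axis count negative).
0–1 s: ½(9 + -7)(1) = 1 cm
1–5 s: ½(-7 + 8)(4) = 2 cm
5–6 s: ½(8 + -3)(1) = 2.5 cm
Net displacement = 5.5 cm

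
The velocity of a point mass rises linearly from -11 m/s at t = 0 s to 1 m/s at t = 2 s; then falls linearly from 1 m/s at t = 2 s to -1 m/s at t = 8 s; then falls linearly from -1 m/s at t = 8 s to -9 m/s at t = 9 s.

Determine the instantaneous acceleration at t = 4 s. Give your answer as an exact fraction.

-1/3 m/s²

Acceleration is the slope of the v-t graph on 2–8 s: (-1 − 1)/(8 − 2) = -1/3 m/s².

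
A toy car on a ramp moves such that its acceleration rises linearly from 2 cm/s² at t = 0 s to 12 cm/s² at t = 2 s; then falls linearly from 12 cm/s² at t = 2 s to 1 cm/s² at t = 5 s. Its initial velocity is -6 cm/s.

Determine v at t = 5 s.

27.5 cm/s

Δv equals the area under the a-t graph; then v = v₀ + Δv.
0–2 s: ½(2 + 12)(2) = 14 cm/s
2–5 s: ½(12 + 1)(3) = 19.5 cm/s
Δv = 33.5 cm/s, so v(5) = -6 + (33.5) = 27.5 cm/s.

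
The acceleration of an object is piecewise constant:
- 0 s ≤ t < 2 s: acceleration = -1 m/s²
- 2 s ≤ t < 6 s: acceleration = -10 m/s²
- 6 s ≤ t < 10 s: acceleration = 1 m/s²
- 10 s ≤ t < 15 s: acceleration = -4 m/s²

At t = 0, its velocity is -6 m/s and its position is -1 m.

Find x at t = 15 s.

-581 m

On each constant-a segment, Δv = aΔt and Δx = v₀Δt + ½aΔt²; chain segment to segment.
0–2 s: v starts -6 m/s; Δx = -6·2 + ½·-1·2² = -14 m; v ends -8 m/s.
2–6 s: v starts -8 m/s; Δx = -8·4 + ½·-10·4² = -112 m; v ends -48 m/s.
6–10 s: v starts -48 m/s; Δx = -48·4 + ½·1·4² = -184 m; v ends -44 m/s.
10–15 s: v starts -44 m/s; Δx = -44·5 + ½·-4·5² = -270 m; v ends -64 m/s.
x(15) = -1 + Σ Δx = -581 m.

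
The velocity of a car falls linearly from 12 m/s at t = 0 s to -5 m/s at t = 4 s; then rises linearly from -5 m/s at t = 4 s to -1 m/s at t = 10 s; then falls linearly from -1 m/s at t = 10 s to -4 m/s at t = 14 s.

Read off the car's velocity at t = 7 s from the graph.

-3 m/s

On 4–10 s the graph is linear from -5 to -1 m/s: v(7) = -5 + (-1 − -5)·(7 − 4)/(10 − 4) = -3 m/s.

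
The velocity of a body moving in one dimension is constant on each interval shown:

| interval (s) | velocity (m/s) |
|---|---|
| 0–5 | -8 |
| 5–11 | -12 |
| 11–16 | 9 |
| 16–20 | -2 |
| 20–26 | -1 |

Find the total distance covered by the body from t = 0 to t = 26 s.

Distance (not displacement) is the total path length: add the absolute areas under v-t.
0–5 s: |-8| × 5 = 40 m
5–11 s: |-12| × 6 = 72 m
11–16 s: |9| × 5 = 45 m
16–20 s: |-2| × 4 = 8 m
20–26 s: |-1| × 6 = 6 m
Total distance = 171 m

171 m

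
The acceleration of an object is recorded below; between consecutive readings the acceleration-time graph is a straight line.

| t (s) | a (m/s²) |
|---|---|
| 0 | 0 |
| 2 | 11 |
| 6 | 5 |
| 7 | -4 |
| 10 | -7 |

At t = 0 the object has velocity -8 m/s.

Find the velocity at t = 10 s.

Δv equals the area under the a-t graph; then v = v₀ + Δv.
0–2 s: ½(0 + 11)(2) = 11 m/s
2–6 s: ½(11 + 5)(4) = 32 m/s
6–7 s: ½(5 + -4)(1) = 0.5 m/s
7–10 s: ½(-4 + -7)(3) = -16.5 m/s
Δv = 27 m/s, so v(10) = -8 + (27) = 19 m/s.

19 m/s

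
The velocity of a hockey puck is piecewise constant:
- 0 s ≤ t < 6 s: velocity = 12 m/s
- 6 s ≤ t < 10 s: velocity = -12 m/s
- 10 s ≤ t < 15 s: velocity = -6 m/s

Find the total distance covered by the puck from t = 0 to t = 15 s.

Total distance travelled is ∫|v| dt — sum the magnitudes of each area piece.
0–6 s: |12| × 6 = 72 m
6–10 s: |-12| × 4 = 48 m
10–15 s: |-6| × 5 = 30 m
Total distance = 150 m

150 m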